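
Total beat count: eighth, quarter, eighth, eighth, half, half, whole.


Solution.
Beat values:
  eighth = 0.5 beats
  quarter = 1 beat
  eighth = 0.5 beats
  eighth = 0.5 beats
  half = 2 beats
  half = 2 beats
  whole = 4 beats
Sum = 0.5 + 1 + 0.5 + 0.5 + 2 + 2 + 4
= 10.5 beats


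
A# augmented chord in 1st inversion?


Working:
Root position: A# C## E##
1st inversion: move root up an octave
Bass note: C##
Notes (bottom to top) = C## E## A#


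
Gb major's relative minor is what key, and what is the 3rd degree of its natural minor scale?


The relative minor shares the major's key signature and starts on its 6th degree
6th degree = a major 6th above the tonic; a major 6th above Gb is Eb
→ relative minor of Gb major is Eb minor
Eb natural minor scale: Eb F Gb Ab Bb Cb Db
= Eb minor; 3rd degree = Gb


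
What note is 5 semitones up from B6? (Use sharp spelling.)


B6: chromatic position 11 in octave 6 → absolute = 6×12 + 11 = 83
Transpose up 5: 83 + 5 = 88
88 = 7×12 + 4 → E in octave 7
Result = E7


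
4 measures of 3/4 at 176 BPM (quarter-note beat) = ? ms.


Quarter-note beat duration = 60000 / 176 ms
Beats per measure (3/4) = 3
One measure = 3 × 60000 / 176 = 180000 / 176 ms
4 measures = 4 × 180000 / 176 = 720000 / 176
= 4090.9 ms


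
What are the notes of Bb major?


Major scale pattern: W-W-H-W-W-W-H (2-2-1-2-2-2-1 semitones)
Starting from Bb:
  Bb + 2 semitones → C
  C + 2 semitones → D
  D + 1 semitone → Eb
  Eb + 2 semitones → F
  F + 2 semitones → G
  G + 2 semitones → A
  A + 1 semitone → Bb
Scale = Bb C D Eb F G A


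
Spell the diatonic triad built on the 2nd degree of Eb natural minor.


Step by step:
Eb natural minor scale: Eb F Gb Ab Bb Cb Db
Diatonic triad on degree 2 stacks scale notes 2, 4, 6: F Ab Cb
F→Ab = 3 semitones; F→Cb = 6 semitones → diminished triad
= F Ab Cb (diminished)


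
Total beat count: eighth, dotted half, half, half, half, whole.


Working:
Beat values:
  eighth = 0.5 beats
  dotted half = 3 beats
  half = 2 beats
  half = 2 beats
  half = 2 beats
  whole = 4 beats
Sum = 0.5 + 3 + 2 + 2 + 2 + 4
= 13.5 beats


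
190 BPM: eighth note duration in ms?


One quarter-note beat = 60000 / BPM = 60000 / 190 ms
Eighth note = 1/2 × quarter note
Duration = 1/2 × 60000 / 190 = 30000 / 190
= 157.9 ms


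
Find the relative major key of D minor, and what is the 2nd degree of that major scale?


Let's work it out.
The relative major shares the key signature and is a minor 3rd above the minor tonic
A minor 3rd above D is F
→ relative major of D minor is F major
F major scale: F G A Bb C D E
= F major; 2nd degree = G


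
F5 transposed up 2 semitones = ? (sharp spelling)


Let's work it out.
F5: chromatic position 5 in octave 5 → absolute = 5×12 + 5 = 65
Transpose up 2: 65 + 2 = 67
67 = 5×12 + 7 → G in octave 5
Result = G5


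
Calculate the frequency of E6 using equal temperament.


Solution.
f = 440 × 2^(n/12) where n = semitones from A4
E6: 19 semitones from A4
f = 440 × 2^(19/12)
f = 1318.51 Hz


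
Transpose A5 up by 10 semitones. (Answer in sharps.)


Working:
A5: chromatic position 9 in octave 5 → absolute = 5×12 + 9 = 69
Transpose up 10: 69 + 10 = 79
79 = 6×12 + 7 → G in octave 6
Result = G6


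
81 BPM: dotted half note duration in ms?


One quarter-note beat = 60000 / BPM = 60000 / 81 ms
Dotted half note = 3 × quarter note
Duration = 3 × 60000 / 81 = 180000 / 81
= 2222.2 ms


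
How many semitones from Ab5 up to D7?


Step by step:
Absolute semitone position = octave×12 + chromatic position
Ab5: 5×12 + 8 = 68
D7: 7×12 + 2 = 86
Difference = 86 - 68 = 18
= 18 semitones


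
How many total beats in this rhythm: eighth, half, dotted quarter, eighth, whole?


Working:
Beat values:
  eighth = 0.5 beats
  half = 2 beats
  dotted quarter = 1.5 beats
  eighth = 0.5 beats
  whole = 4 beats
Sum = 0.5 + 2 + 1.5 + 0.5 + 4
= 8.5 beats


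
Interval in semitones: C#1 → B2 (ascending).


Working:
Absolute semitone position = octave×12 + chromatic position
C#1: 1×12 + 1 = 13
B2: 2×12 + 11 = 35
Difference = 35 - 13 = 22
= 22 semitones


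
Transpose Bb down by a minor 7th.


Reasoning:
minor 7th: 7 letter names, 10 semitones
Letter: B - 6 → C
Pitch: Bb - 10 semitones, spelled as a C → C
= C


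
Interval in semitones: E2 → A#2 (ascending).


Let's work it out.
Absolute semitone position = octave×12 + chromatic position
E2: 2×12 + 4 = 28
A#2: 2×12 + 10 = 34
Difference = 34 - 28 = 6
= 6 semitones


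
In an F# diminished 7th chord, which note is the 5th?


Working:
Diminished 7th chord = root + minor 3rd + diminished 5th + diminished 7th
Seventh chords stack in thirds, so the letter names are F-A-C-E
Root: F#
Minor 3rd above F#: A
Diminished 5th above F#: C
Diminished 7th above F#: Eb
The 5th = C


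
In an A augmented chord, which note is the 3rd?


Reasoning:
Augmented triad = root + major 3rd (4 semitones) + augmented 5th (8 semitones)
A triad on A stacks thirds, so the chord tones use letter names A-C-E
Root: A
Major 3rd above A: C#
Augmented 5th above A: E#
The 3rd = C#


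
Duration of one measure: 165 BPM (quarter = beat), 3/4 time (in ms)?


Solution.
Quarter-note beat duration = 60000 / 165 ms
Beats per measure (3/4) = 3
One measure = 3 × 60000 / 165 = 180000 / 165 ms
= 1090.9 ms


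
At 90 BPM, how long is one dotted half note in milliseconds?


Reasoning:
One quarter-note beat = 60000 / BPM = 60000 / 90 ms
Dotted half note = 3 × quarter note
Duration = 3 × 60000 / 90 = 180000 / 90
= 2000.0 ms


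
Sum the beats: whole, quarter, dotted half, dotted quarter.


Reasoning:
Beat values:
  whole = 4 beats
  quarter = 1 beat
  dotted half = 3 beats
  dotted quarter = 1.5 beats
Sum = 4 + 1 + 3 + 1.5
= 9.5 beats


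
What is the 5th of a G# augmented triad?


Step by step:
Augmented triad = root + major 3rd (4 semitones) + augmented 5th (8 semitones)
A triad on G# stacks thirds, so the chord tones use letter names G-B-D
Root: G#
Major 3rd above G#: B#
Augmented 5th above G#: D##
The 5th = D##


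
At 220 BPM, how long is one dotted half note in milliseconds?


One quarter-note beat = 60000 / BPM = 60000 / 220 ms
Dotted half note = 3 × quarter note
Duration = 3 × 60000 / 220 = 180000 / 220
= 818.2 ms


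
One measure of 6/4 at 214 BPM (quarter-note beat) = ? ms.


Let's work it out.
Quarter-note beat duration = 60000 / 214 ms
Beats per measure (6/4) = 6
One measure = 6 × 60000 / 214 = 360000 / 214 ms
= 1682.2 ms


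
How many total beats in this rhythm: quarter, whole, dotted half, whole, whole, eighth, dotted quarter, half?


Working:
Beat values:
  quarter = 1 beat
  whole = 4 beats
  dotted half = 3 beats
  whole = 4 beats
  whole = 4 beats
  eighth = 0.5 beats
  dotted quarter = 1.5 beats
  half = 2 beats
Sum = 1 + 4 + 3 + 4 + 4 + 0.5 + 1.5 + 2
= 20 beats


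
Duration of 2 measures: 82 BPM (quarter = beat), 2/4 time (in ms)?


Reasoning:
Quarter-note beat duration = 60000 / 82 ms
Beats per measure (2/4) = 2
One measure = 2 × 60000 / 82 = 120000 / 82 ms
2 measures = 2 × 120000 / 82 = 240000 / 82
= 2926.8 ms


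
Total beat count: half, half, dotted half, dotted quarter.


Working:
Beat values:
  half = 2 beats
  half = 2 beats
  dotted half = 3 beats
  dotted quarter = 1.5 beats
Sum = 2 + 2 + 3 + 1.5
= 8.5 beats


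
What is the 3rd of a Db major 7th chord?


Working:
Major 7th chord = root + major 3rd + perfect 5th + major 7th
Seventh chords stack in thirds, so the letter names are D-F-A-C
Root: Db
Major 3rd above Db: F
Perfect 5th above Db: Ab
Major 7th above Db: C
The 3rd = F


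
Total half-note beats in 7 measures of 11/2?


Let's work it out.
Time signature 11/2: the bottom number 2 means the half note gets one count
The top number 11 means 11 half-note beats per measure
Total = 11 × 7 measures
= 77 half-note beats


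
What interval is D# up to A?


Letter names: D → A spans 5 letter names → a 5th
Semitones: D# → A = 6 half-steps
A 5th of 6 semitones is a diminished 5th
= diminished 5th


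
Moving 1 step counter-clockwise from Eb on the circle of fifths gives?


Step by step:
Each counter-clockwise step moves down a perfect 5th (= up a perfect 4th)
From Eb: Eb → Ab
= Ab


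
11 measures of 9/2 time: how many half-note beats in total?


Step by step:
Time signature 9/2: the bottom number 2 means the half note gets one count
The top number 9 means 9 half-note beats per measure
Total = 9 × 11 measures
= 99 half-note beats


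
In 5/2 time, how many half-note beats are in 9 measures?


Let's work it out.
Time signature 5/2: the bottom number 2 means the half note gets one count
The top number 5 means 5 half-note beats per measure
Total = 5 × 9 measures
= 45 half-note beats


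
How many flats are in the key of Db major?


Let's work it out.
Flat major keys: C(0), F(1), Bb(2), Eb(3), Ab(4), Db(5), Gb(6), Cb(7)
Db major has 5 flats
Order of flats: Bb Eb Ab Db Gb Cb Fb → first 5: Bb, Eb, Ab, Db, Gb
= 5 flats


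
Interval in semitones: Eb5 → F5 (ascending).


Absolute semitone position = octave×12 + chromatic position
Eb5: 5×12 + 3 = 63
F5: 5×12 + 5 = 65
Difference = 65 - 63 = 2
= 2 semitones


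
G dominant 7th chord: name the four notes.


Solution.
Dominant 7th chord = root + major 3rd + perfect 5th + minor 7th
Seventh chords stack in thirds, so the letter names are G-B-D-F
Root: G
Major 3rd above G: B
Perfect 5th above G: D
Minor 7th above G: F
Chord = G B D F


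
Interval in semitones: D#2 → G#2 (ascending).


Reasoning:
Absolute semitone position = octave×12 + chromatic position
D#2: 2×12 + 3 = 27
G#2: 2×12 + 8 = 32
Difference = 32 - 27 = 5
= 5 semitones


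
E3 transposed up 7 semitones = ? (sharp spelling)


Solution.
E3: chromatic position 4 in octave 3 → absolute = 3×12 + 4 = 40
Transpose up 7: 40 + 7 = 47
47 = 3×12 + 11 → B in octave 3
Result = B3


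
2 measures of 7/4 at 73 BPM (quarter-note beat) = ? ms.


Quarter-note beat duration = 60000 / 73 ms
Beats per measure (7/4) = 7
One measure = 7 × 60000 / 73 = 420000 / 73 ms
2 measures = 2 × 420000 / 73 = 840000 / 73
= 11506.8 ms


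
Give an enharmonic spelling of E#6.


Let's work it out.
Enharmonic notes sound the same pitch but are spelled with different letter names
E# and F name the same pitch class
= F6


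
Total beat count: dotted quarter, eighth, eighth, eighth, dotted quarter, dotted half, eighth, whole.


Reasoning:
Beat values:
  dotted quarter = 1.5 beats
  eighth = 0.5 beats
  eighth = 0.5 beats
  eighth = 0.5 beats
  dotted quarter = 1.5 beats
  dotted half = 3 beats
  eighth = 0.5 beats
  whole = 4 beats
Sum = 1.5 + 0.5 + 0.5 + 0.5 + 1.5 + 3 + 0.5 + 4
= 12 beats


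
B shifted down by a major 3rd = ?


Let's work it out.
major 3rd: 3 letter names, 4 semitones
Letter: B - 2 → G
Pitch: B - 4 semitones, spelled as a G → G
= G


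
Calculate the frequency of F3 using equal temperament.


Reasoning:
f = 440 × 2^(n/12) where n = semitones from A4
F3: -16 semitones from A4
f = 440 × 2^(-16/12)
f = 174.61 Hz


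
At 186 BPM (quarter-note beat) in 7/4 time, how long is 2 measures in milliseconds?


Quarter-note beat duration = 60000 / 186 ms
Beats per measure (7/4) = 7
One measure = 7 × 60000 / 186 = 420000 / 186 ms
2 measures = 2 × 420000 / 186 = 840000 / 186
= 4516.1 ms


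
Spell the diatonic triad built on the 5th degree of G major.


Solution.
G major scale: G A B C D E F#
Diatonic triad on degree 5 stacks scale notes 5, 7, 2: D F# A
D→F# = 4 semitones; D→A = 7 semitones → major triad
= D F# A (major)


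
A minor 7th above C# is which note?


A 7th spans 7 letter names, so from C we land on B
A minor 7th = 10 semitones above C#
Spell B at that pitch: B
= B


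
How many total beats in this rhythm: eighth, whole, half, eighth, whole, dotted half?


Solution.
Beat values:
  eighth = 0.5 beats
  whole = 4 beats
  half = 2 beats
  eighth = 0.5 beats
  whole = 4 beats
  dotted half = 3 beats
Sum = 0.5 + 4 + 2 + 0.5 + 4 + 3
= 14 beats


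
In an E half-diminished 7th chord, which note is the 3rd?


Working:
Half-diminished 7th chord = root + minor 3rd + diminished 5th + minor 7th
Seventh chords stack in thirds, so the letter names are E-G-B-D
Root: E
Minor 3rd above E: G
Diminished 5th above E: Bb
Minor 7th above E: D
The 3rd = G


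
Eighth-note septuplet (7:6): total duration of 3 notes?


Septuplet: 7 notes occupy the space of 6 eighth notes
Space = 6 × 1/2 = 3 beats
Each septuplet note = 3 / 7 = 3/7 beats
3 notes = 3 × 3/7 = 9/7
= 9/7 beats


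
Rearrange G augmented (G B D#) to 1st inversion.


Root position: G B D#
1st inversion: move root up an octave
Bass note: B
Notes (bottom to top) = B D# G


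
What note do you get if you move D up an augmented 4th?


Working:
augmented 4th: 4 letter names, 6 semitones
Letter: D + 3 → G
Pitch: D + 6 semitones, spelled as a G → G#
= G#


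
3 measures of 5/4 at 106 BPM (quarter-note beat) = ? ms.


Working:
Quarter-note beat duration = 60000 / 106 ms
Beats per measure (5/4) = 5
One measure = 5 × 60000 / 106 = 300000 / 106 ms
3 measures = 3 × 300000 / 106 = 900000 / 106
= 8490.6 ms


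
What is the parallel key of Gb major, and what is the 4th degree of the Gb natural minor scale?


Reasoning:
Parallel keys share the same tonic but differ in mode
Gb major → parallel is Gb minor
Gb natural minor scale: Gb Ab Bbb Cb Db Ebb Fb
= Gb minor; 4th degree = Cb


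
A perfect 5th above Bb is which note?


Let's work it out.
A 5th spans 5 letter names, so from B we land on F
A perfect 5th = 7 semitones above Bb
Spell F at that pitch: F
= F


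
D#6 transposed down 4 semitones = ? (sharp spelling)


Solution.
D#6: chromatic position 3 in octave 6 → absolute = 6×12 + 3 = 75
Transpose down 4: 75 - 4 = 71
71 = 5×12 + 11 → B in octave 5
Result = B5


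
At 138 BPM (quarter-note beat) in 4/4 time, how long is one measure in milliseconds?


Let's work it out.
Quarter-note beat duration = 60000 / 138 ms
Beats per measure (4/4) = 4
One measure = 4 × 60000 / 138 = 240000 / 138 ms
= 1739.1 ms


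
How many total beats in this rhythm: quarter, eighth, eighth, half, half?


Working:
Beat values:
  quarter = 1 beat
  eighth = 0.5 beats
  eighth = 0.5 beats
  half = 2 beats
  half = 2 beats
Sum = 1 + 0.5 + 0.5 + 2 + 2
= 6 beats


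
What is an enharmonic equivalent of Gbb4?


Solution.
Enharmonic notes sound the same pitch but are spelled with different letter names
Gbb and F name the same pitch class
= F4


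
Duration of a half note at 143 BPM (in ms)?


One quarter-note beat = 60000 / BPM = 60000 / 143 ms
Half note = 2 × quarter note
Duration = 2 × 60000 / 143 = 120000 / 143
= 839.2 ms


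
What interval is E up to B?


Reasoning:
Letter names: E → B spans 5 letter names → a 5th
Semitones: E → B = 7 half-steps
A 5th of 7 semitones is a perfect 5th
= perfect 5th


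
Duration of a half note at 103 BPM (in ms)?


Solution.
One quarter-note beat = 60000 / BPM = 60000 / 103 ms
Half note = 2 × quarter note
Duration = 2 × 60000 / 103 = 120000 / 103
= 1165.0 ms


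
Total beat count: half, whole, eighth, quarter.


Working:
Beat values:
  half = 2 beats
  whole = 4 beats
  eighth = 0.5 beats
  quarter = 1 beat
Sum = 2 + 4 + 0.5 + 1
= 7.5 beats


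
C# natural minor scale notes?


Reasoning:
Natural minor scale pattern: W-H-W-W-H-W-W (2-1-2-2-1-2-2 semitones)
Starting from C#:
  C# + 2 semitones → D#
  D# + 1 semitone → E
  E + 2 semitones → F#
  F# + 2 semitones → G#
  G# + 1 semitone → A
  A + 2 semitones → B
  B + 2 semitones → C#
Scale = C# D# E F# G# A B


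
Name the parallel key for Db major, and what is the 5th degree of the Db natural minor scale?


Solution.
Parallel keys share the same tonic but differ in mode
Db major → parallel is Db minor
Db natural minor scale: Db Eb Fb Gb Ab Bbb Cb
= Db minor; 5th degree = Ab


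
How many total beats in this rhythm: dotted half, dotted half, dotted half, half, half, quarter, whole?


Working:
Beat values:
  dotted half = 3 beats
  dotted half = 3 beats
  dotted half = 3 beats
  half = 2 beats
  half = 2 beats
  quarter = 1 beat
  whole = 4 beats
Sum = 3 + 3 + 3 + 2 + 2 + 1 + 4
= 18 beats


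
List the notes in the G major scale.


Major scale pattern: W-W-H-W-W-W-H (2-2-1-2-2-2-1 semitones)
Starting from G:
  G + 2 semitones → A
  A + 2 semitones → B
  B + 1 semitone → C
  C + 2 semitones → D
  D + 2 semitones → E
  E + 2 semitones → F#
  F# + 1 semitone → G
Scale = G A B C D E F#


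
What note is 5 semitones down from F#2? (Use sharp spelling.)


Reasoning:
F#2: chromatic position 6 in octave 2 → absolute = 2×12 + 6 = 30
Transpose down 5: 30 - 5 = 25
25 = 2×12 + 1 → C# in octave 2
Result = C#2


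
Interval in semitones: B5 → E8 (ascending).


Let's work it out.
Absolute semitone position = octave×12 + chromatic position
B5: 5×12 + 11 = 71
E8: 8×12 + 4 = 100
Difference = 100 - 71 = 29
= 29 semitones


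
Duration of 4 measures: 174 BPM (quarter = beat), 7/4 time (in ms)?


Let's work it out.
Quarter-note beat duration = 60000 / 174 ms
Beats per measure (7/4) = 7
One measure = 7 × 60000 / 174 = 420000 / 174 ms
4 measures = 4 × 420000 / 174 = 1680000 / 174
= 9655.2 ms


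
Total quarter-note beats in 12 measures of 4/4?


Working:
Time signature 4/4: the bottom number 4 means the quarter note gets one count
The top number 4 means 4 quarter-note beats per measure
Total = 4 × 12 measures
= 48 quarter-note beats


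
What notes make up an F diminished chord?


Diminished triad = root + minor 3rd (3 semitones) + diminished 5th (6 semitones)
A triad on F stacks thirds, so the chord tones use letter names F-A-C
Root: F
Minor 3rd above F: Ab
Diminished 5th above F: Cb
Chord = F Ab Cb


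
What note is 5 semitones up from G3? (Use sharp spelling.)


Reasoning:
G3: chromatic position 7 in octave 3 → absolute = 3×12 + 7 = 43
Transpose up 5: 43 + 5 = 48
48 = 4×12 + 0 → C in octave 4
Result = C4


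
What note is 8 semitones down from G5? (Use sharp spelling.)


G5: chromatic position 7 in octave 5 → absolute = 5×12 + 7 = 67
Transpose down 8: 67 - 8 = 59
59 = 4×12 + 11 → B in octave 4
Result = B4


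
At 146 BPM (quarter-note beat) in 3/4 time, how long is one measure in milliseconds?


Quarter-note beat duration = 60000 / 146 ms
Beats per measure (3/4) = 3
One measure = 3 × 60000 / 146 = 180000 / 146 ms
= 1232.9 ms


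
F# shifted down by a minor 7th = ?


Reasoning:
minor 7th: 7 letter names, 10 semitones
Letter: F - 6 → G
Pitch: F# - 10 semitones, spelled as a G → G#
= G#


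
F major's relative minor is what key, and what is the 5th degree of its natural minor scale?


The relative minor shares the major's key signature and starts on its 6th degree
6th degree = a major 6th above the tonic; a major 6th above F is D
→ relative minor of F major is D minor
D natural minor scale: D E F G A Bb C
= D minor; 5th degree = A


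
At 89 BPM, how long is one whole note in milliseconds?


Working:
One quarter-note beat = 60000 / BPM = 60000 / 89 ms
Whole note = 4 × quarter note
Duration = 4 × 60000 / 89 = 240000 / 89
= 2696.6 ms


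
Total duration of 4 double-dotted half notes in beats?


Working:
Base half note = 2 beats
Dot 1 adds half the previous value: +1
Dot 2 adds half the previous value: +1/2
One double-dotted half = 2 + 1 + 1/2 = 7/2
4 of them = 4 × 7/2 = 14
= 14 beats


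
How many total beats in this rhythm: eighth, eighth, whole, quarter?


Beat values:
  eighth = 0.5 beats
  eighth = 0.5 beats
  whole = 4 beats
  quarter = 1 beat
Sum = 0.5 + 0.5 + 4 + 1
= 6 beats


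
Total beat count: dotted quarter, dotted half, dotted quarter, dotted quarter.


Beat values:
  dotted quarter = 1.5 beats
  dotted half = 3 beats
  dotted quarter = 1.5 beats
  dotted quarter = 1.5 beats
Sum = 1.5 + 3 + 1.5 + 1.5
= 7.5 beats


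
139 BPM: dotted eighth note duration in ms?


One quarter-note beat = 60000 / BPM = 60000 / 139 ms
Dotted eighth note = 3/4 × quarter note
Duration = 3/4 × 60000 / 139 = 45000 / 139
= 323.7 ms


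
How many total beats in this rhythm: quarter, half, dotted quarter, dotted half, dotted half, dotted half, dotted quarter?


Let's work it out.
Beat values:
  quarter = 1 beat
  half = 2 beats
  dotted quarter = 1.5 beats
  dotted half = 3 beats
  dotted half = 3 beats
  dotted half = 3 beats
  dotted quarter = 1.5 beats
Sum = 1 + 2 + 1.5 + 3 + 3 + 3 + 1.5
= 15 beats


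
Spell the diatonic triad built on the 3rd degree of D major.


Solution.
D major scale: D E F# G A B C#
Diatonic triad on degree 3 stacks scale notes 3, 5, 7: F# A C#
F#→A = 3 semitones; F#→C# = 7 semitones → minor triad
= F# A C# (minor)


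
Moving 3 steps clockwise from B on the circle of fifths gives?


Step by step:
Each clockwise step on the circle of fifths moves up a perfect 5th
From B: B → F#/Gb → Db → Ab
= Ab


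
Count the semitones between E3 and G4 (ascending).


Reasoning:
Absolute semitone position = octave×12 + chromatic position
E3: 3×12 + 4 = 40
G4: 4×12 + 7 = 55
Difference = 55 - 40 = 15
= 15 semitones


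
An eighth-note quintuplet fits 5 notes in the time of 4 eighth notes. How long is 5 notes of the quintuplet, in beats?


Quintuplet: 5 notes occupy the space of 4 eighth notes
Space = 4 × 1/2 = 2 beats
Each quintuplet note = 2 / 5 = 2/5 beats
5 notes = 5 × 2/5 = 2
= 2 beats


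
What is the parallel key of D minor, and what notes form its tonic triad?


Reasoning:
Parallel keys share the same tonic but differ in mode
D minor → parallel is D major
Tonic triad of D major = D F# A
= D major; triad = D F# A


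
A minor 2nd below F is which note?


A 2nd spans 2 letter names, so from F we land on E
A minor 2nd = 1 semitone below F
Spell E at that pitch: E
= E


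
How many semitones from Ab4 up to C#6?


Absolute semitone position = octave×12 + chromatic position
Ab4: 4×12 + 8 = 56
C#6: 6×12 + 1 = 73
Difference = 73 - 56 = 17
= 17 semitones


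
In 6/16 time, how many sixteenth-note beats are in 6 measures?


Time signature 6/16: the bottom number 16 means the sixteenth note gets one count
The top number 6 means 6 sixteenth-note beats per measure
Total = 6 × 6 measures
= 36 sixteenth-note beats


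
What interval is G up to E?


Let's work it out.
Letter names: G → E spans 6 letter names → a 6th
Semitones: G → E = 9 half-steps
A 6th of 9 semitones is a major 6th
= major 6th


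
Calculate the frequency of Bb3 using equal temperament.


Solution.
f = 440 × 2^(n/12) where n = semitones from A4
Bb3: -11 semitones from A4
f = 440 × 2^(-11/12)
f = 233.08 Hz


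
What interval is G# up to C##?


Let's work it out.
Letter names: G → C spans 4 letter names → a 4th
Semitones: G# → C## = 6 half-steps
A 4th of 6 semitones is an augmented 4th
= augmented 4th


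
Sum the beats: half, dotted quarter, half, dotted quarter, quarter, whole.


Working:
Beat values:
  half = 2 beats
  dotted quarter = 1.5 beats
  half = 2 beats
  dotted quarter = 1.5 beats
  quarter = 1 beat
  whole = 4 beats
Sum = 2 + 1.5 + 2 + 1.5 + 1 + 4
= 12 beats


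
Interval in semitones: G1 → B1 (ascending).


Step by step:
Absolute semitone position = octave×12 + chromatic position
G1: 1×12 + 7 = 19
B1: 1×12 + 11 = 23
Difference = 23 - 19 = 4
= 4 semitones


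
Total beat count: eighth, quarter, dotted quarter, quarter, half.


Step by step:
Beat values:
  eighth = 0.5 beats
  quarter = 1 beat
  dotted quarter = 1.5 beats
  quarter = 1 beat
  half = 2 beats
Sum = 0.5 + 1 + 1.5 + 1 + 2
= 6 beats


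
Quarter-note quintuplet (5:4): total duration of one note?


Let's work it out.
Quintuplet: 5 notes occupy the space of 4 quarter notes
Space = 4 × 1 = 4 beats
Each quintuplet note = 4 / 5 = 4/5 beats
= 4/5 beats


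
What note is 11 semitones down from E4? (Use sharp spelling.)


Solution.
E4: chromatic position 4 in octave 4 → absolute = 4×12 + 4 = 52
Transpose down 11: 52 - 11 = 41
41 = 3×12 + 5 → F in octave 3
Result = F3


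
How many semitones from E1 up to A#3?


Working:
Absolute semitone position = octave×12 + chromatic position
E1: 1×12 + 4 = 16
A#3: 3×12 + 10 = 46
Difference = 46 - 16 = 30
= 30 semitones


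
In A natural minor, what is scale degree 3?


Solution.
Natural minor scale pattern: W-H-W-W-H-W-W (2-1-2-2-1-2-2 semitones)
Starting from A:
  A + 2 semitones → B
  B + 1 semitone → C
  C + 2 semitones → D
  D + 2 semitones → E
  E + 1 semitone → F
  F + 2 semitones → G
  G + 2 semitones → A
Scale: A B C D E F G
Degree 3 = C


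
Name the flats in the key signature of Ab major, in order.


Reasoning:
Flat major keys: C(0), F(1), Bb(2), Eb(3), Ab(4), Db(5), Gb(6), Cb(7)
Ab major has 4 flats
Order of flats: Bb Eb Ab Db Gb Cb Fb → first 4: Bb, Eb, Ab, Db
= Bb, Eb, Ab, Db


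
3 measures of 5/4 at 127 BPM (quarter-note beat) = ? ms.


Let's work it out.
Quarter-note beat duration = 60000 / 127 ms
Beats per measure (5/4) = 5
One measure = 5 × 60000 / 127 = 300000 / 127 ms
3 measures = 3 × 300000 / 127 = 900000 / 127
= 7086.6 ms


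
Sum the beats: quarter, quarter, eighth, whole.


Working:
Beat values:
  quarter = 1 beat
  quarter = 1 beat
  eighth = 0.5 beats
  whole = 4 beats
Sum = 1 + 1 + 0.5 + 4
= 6.5 beats


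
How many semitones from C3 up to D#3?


Working:
Absolute semitone position = octave×12 + chromatic position
C3: 3×12 + 0 = 36
D#3: 3×12 + 3 = 39
Difference = 39 - 36 = 3
= 3 semitones


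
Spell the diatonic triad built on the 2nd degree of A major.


Working:
A major scale: A B C# D E F# G#
Diatonic triad on degree 2 stacks scale notes 2, 4, 6: B D F#
B→D = 3 semitones; B→F# = 7 semitones → minor triad
= B D F# (minor)


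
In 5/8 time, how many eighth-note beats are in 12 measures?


Step by step:
Time signature 5/8: the bottom number 8 means the eighth note gets one count
The top number 5 means 5 eighth-note beats per measure
Total = 5 × 12 measures
= 60 eighth-note beats


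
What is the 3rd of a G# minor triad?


Minor triad = root + minor 3rd (3 semitones) + perfect 5th (7 semitones)
A triad on G# stacks thirds, so the chord tones use letter names G-B-D
Root: G#
Minor 3rd above G#: B
Perfect 5th above G#: D#
The 3rd = B


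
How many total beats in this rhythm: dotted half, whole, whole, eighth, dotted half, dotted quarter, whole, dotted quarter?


Beat values:
  dotted half = 3 beats
  whole = 4 beats
  whole = 4 beats
  eighth = 0.5 beats
  dotted half = 3 beats
  dotted quarter = 1.5 beats
  whole = 4 beats
  dotted quarter = 1.5 beats
Sum = 3 + 4 + 4 + 0.5 + 3 + 1.5 + 4 + 1.5
= 21.5 beats


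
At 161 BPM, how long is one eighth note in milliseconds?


Solution.
One quarter-note beat = 60000 / BPM = 60000 / 161 ms
Eighth note = 1/2 × quarter note
Duration = 1/2 × 60000 / 161 = 30000 / 161
= 186.3 ms


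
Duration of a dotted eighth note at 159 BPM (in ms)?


One quarter-note beat = 60000 / BPM = 60000 / 159 ms
Dotted eighth note = 3/4 × quarter note
Duration = 3/4 × 60000 / 159 = 45000 / 159
= 283.0 ms


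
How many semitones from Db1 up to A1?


Let's work it out.
Absolute semitone position = octave×12 + chromatic position
Db1: 1×12 + 1 = 13
A1: 1×12 + 9 = 21
Difference = 21 - 13 = 8
= 8 semitones


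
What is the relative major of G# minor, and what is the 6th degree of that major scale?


The relative major shares the key signature and is a minor 3rd above the minor tonic
A minor 3rd above G# is B
→ relative major of G# minor is B major
B major scale: B C# D# E F# G# A#
= B major; 6th degree = G#


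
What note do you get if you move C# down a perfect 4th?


Reasoning:
perfect 4th: 4 letter names, 5 semitones
Letter: C - 3 → G
Pitch: C# - 5 semitones, spelled as a G → G#
= G#


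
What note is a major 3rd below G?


Step by step:
A 3rd spans 3 letter names, so from G we land on E
A major 3rd = 4 semitones below G
Spell E at that pitch: Eb
= Eb


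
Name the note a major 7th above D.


Working:
A 7th spans 7 letter names, so from D we land on C
A major 7th = 11 semitones above D
Spell C at that pitch: C#
= C#


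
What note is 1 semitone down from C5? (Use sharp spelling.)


Step by step:
C5: chromatic position 0 in octave 5 → absolute = 5×12 + 0 = 60
Transpose down 1: 60 - 1 = 59
59 = 4×12 + 11 → B in octave 4
Result = B4


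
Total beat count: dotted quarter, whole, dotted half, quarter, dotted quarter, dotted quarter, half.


Step by step:
Beat values:
  dotted quarter = 1.5 beats
  whole = 4 beats
  dotted half = 3 beats
  quarter = 1 beat
  dotted quarter = 1.5 beats
  dotted quarter = 1.5 beats
  half = 2 beats
Sum = 1.5 + 4 + 3 + 1 + 1.5 + 1.5 + 2
= 14.5 beats


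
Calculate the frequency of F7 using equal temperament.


f = 440 × 2^(n/12) where n = semitones from A4
F7: 32 semitones from A4
f = 440 × 2^(32/12)
f = 2793.83 Hz


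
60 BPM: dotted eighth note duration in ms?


Solution.
One quarter-note beat = 60000 / BPM = 60000 / 60 ms
Dotted eighth note = 3/4 × quarter note
Duration = 3/4 × 60000 / 60 = 45000 / 60
= 750.0 ms


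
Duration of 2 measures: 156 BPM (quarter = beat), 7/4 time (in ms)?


Step by step:
Quarter-note beat duration = 60000 / 156 ms
Beats per measure (7/4) = 7
One measure = 7 × 60000 / 156 = 420000 / 156 ms
2 measures = 2 × 420000 / 156 = 840000 / 156
= 5384.6 ms


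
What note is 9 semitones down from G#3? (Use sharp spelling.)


Step by step:
G#3: chromatic position 8 in octave 3 → absolute = 3×12 + 8 = 44
Transpose down 9: 44 - 9 = 35
35 = 2×12 + 11 → B in octave 2
Result = B2


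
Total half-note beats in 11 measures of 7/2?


Time signature 7/2: the bottom number 2 means the half note gets one count
The top number 7 means 7 half-note beats per measure
Total = 7 × 11 measures
= 77 half-note beats


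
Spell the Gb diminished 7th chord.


Diminished 7th chord = root + minor 3rd + diminished 5th + diminished 7th
Seventh chords stack in thirds, so the letter names are G-B-D-F
Root: Gb
Minor 3rd above Gb: Bbb
Diminished 5th above Gb: Dbb
Diminished 7th above Gb: Fbb
Chord = Gb Bbb Dbb Fbb


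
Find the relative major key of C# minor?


Reasoning:
The relative major shares the key signature and is a minor 3rd above the minor tonic
A minor 3rd above C# is E
→ relative major of C# minor is E major
= E major


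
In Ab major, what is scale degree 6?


Let's work it out.
Major scale pattern: W-W-H-W-W-W-H (2-2-1-2-2-2-1 semitones)
Starting from Ab:
  Ab + 2 semitones → Bb
  Bb + 2 semitones → C
  C + 1 semitone → Db
  Db + 2 semitones → Eb
  Eb + 2 semitones → F
  F + 2 semitones → G
  G + 1 semitone → Ab
Scale: Ab Bb C Db Eb F G
Degree 6 = F


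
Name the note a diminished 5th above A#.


Reasoning:
A 5th spans 5 letter names, so from A we land on E
A diminished 5th = 6 semitones above A#
Spell E at that pitch: E
= E


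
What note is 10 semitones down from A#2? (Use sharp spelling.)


A#2: chromatic position 10 in octave 2 → absolute = 2×12 + 10 = 34
Transpose down 10: 34 - 10 = 24
24 = 2×12 + 0 → C in octave 2
Result = C2


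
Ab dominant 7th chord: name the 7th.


Reasoning:
Dominant 7th chord = root + major 3rd + perfect 5th + minor 7th
Seventh chords stack in thirds, so the letter names are A-C-E-G
Root: Ab
Major 3rd above Ab: C
Perfect 5th above Ab: Eb
Minor 7th above Ab: Gb
The 7th = Gb


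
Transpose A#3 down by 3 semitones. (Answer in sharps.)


Solution.
A#3: chromatic position 10 in octave 3 → absolute = 3×12 + 10 = 46
Transpose down 3: 46 - 3 = 43
43 = 3×12 + 7 → G in octave 3
Result = G3


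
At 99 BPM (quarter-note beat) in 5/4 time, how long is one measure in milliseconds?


Reasoning:
Quarter-note beat duration = 60000 / 99 ms
Beats per measure (5/4) = 5
One measure = 5 × 60000 / 99 = 300000 / 99 ms
= 3030.3 ms


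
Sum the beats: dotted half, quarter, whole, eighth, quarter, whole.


Reasoning:
Beat values:
  dotted half = 3 beats
  quarter = 1 beat
  whole = 4 beats
  eighth = 0.5 beats
  quarter = 1 beat
  whole = 4 beats
Sum = 3 + 1 + 4 + 0.5 + 1 + 4
= 13.5 beats


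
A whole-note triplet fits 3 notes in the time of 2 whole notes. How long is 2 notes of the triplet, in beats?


Solution.
Triplet: 3 notes occupy the space of 2 whole notes
Space = 2 × 4 = 8 beats
Each triplet note = 8 / 3 = 8/3 beats
2 notes = 2 × 8/3 = 16/3
= 16/3 beats


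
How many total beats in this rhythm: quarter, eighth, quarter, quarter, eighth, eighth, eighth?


Let's work it out.
Beat values:
  quarter = 1 beat
  eighth = 0.5 beats
  quarter = 1 beat
  quarter = 1 beat
  eighth = 0.5 beats
  eighth = 0.5 beats
  eighth = 0.5 beats
Sum = 1 + 0.5 + 1 + 1 + 0.5 + 0.5 + 0.5
= 5 beats


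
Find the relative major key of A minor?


Let's work it out.
The relative major shares the key signature and is a minor 3rd above the minor tonic
A minor 3rd above A is C
→ relative major of A minor is C major
= C major


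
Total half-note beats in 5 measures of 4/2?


Solution.
Time signature 4/2: the bottom number 2 means the half note gets one count
The top number 4 means 4 half-note beats per measure
Total = 4 × 5 measures
= 20 half-note beats


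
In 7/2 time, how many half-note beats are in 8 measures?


Time signature 7/2: the bottom number 2 means the half note gets one count
The top number 7 means 7 half-note beats per measure
Total = 7 × 8 measures
= 56 half-note beats


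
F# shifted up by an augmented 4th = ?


Step by step:
augmented 4th: 4 letter names, 6 semitones
Letter: F + 3 → B
Pitch: F# + 6 semitones, spelled as a B → B#
= B#


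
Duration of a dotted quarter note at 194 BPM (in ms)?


Working:
One quarter-note beat = 60000 / BPM = 60000 / 194 ms
Dotted quarter note = 3/2 × quarter note
Duration = 3/2 × 60000 / 194 = 90000 / 194
= 463.9 ms


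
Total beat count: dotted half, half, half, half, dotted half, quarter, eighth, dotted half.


Beat values:
  dotted half = 3 beats
  half = 2 beats
  half = 2 beats
  half = 2 beats
  dotted half = 3 beats
  quarter = 1 beat
  eighth = 0.5 beats
  dotted half = 3 beats
Sum = 3 + 2 + 2 + 2 + 3 + 1 + 0.5 + 3
= 16.5 beats


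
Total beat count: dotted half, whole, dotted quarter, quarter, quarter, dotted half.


Reasoning:
Beat values:
  dotted half = 3 beats
  whole = 4 beats
  dotted quarter = 1.5 beats
  quarter = 1 beat
  quarter = 1 beat
  dotted half = 3 beats
Sum = 3 + 4 + 1.5 + 1 + 1 + 3
= 13.5 beats


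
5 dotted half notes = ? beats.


Step by step:
Base half note = 2 beats
Dot 1 adds half the previous value: +1
One dotted half = 2 + 1 = 3
5 of them = 5 × 3 = 15
= 15 beats


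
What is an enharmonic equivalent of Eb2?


Working:
Enharmonic notes sound the same pitch but are spelled with different letter names
Eb and D# name the same pitch class
= D#2


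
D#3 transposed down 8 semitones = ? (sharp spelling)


Step by step:
D#3: chromatic position 3 in octave 3 → absolute = 3×12 + 3 = 39
Transpose down 8: 39 - 8 = 31
31 = 2×12 + 7 → G in octave 2
Result = G2


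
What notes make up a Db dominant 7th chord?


Reasoning:
Dominant 7th chord = root + major 3rd + perfect 5th + minor 7th
Seventh chords stack in thirds, so the letter names are D-F-A-C
Root: Db
Major 3rd above Db: F
Perfect 5th above Db: Ab
Minor 7th above Db: Cb
Chord = Db F Ab Cb


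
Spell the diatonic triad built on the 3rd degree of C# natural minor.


Solution.
C# natural minor scale: C# D# E F# G# A B
Diatonic triad on degree 3 stacks scale notes 3, 5, 7: E G# B
E→G# = 4 semitones; E→B = 7 semitones → major triad
= E G# B (major)


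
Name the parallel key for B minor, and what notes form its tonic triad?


Solution.
Parallel keys share the same tonic but differ in mode
B minor → parallel is B major
Tonic triad of B major = B D# F#
= B major; triad = B D# F#


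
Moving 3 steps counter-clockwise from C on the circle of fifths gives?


Step by step:
Each counter-clockwise step moves down a perfect 5th (= up a perfect 4th)
From C: C → F → Bb → Eb
= Eb


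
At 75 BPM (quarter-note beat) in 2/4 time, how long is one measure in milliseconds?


Quarter-note beat duration = 60000 / 75 ms
Beats per measure (2/4) = 2
One measure = 2 × 60000 / 75 = 120000 / 75 ms
= 1600.0 ms


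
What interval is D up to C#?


Working:
Letter names: D → C spans 7 letter names → a 7th
Semitones: D → C# = 11 half-steps
A 7th of 11 semitones is a major 7th
= major 7th


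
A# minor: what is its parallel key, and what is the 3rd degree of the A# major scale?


Let's work it out.
Parallel keys share the same tonic but differ in mode
A# minor → parallel is A# major
A# major scale: A# B# C## D# E# F## G##
= A# major; 3rd degree = C##


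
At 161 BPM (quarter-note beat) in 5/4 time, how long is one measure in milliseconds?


Reasoning:
Quarter-note beat duration = 60000 / 161 ms
Beats per measure (5/4) = 5
One measure = 5 × 60000 / 161 = 300000 / 161 ms
= 1863.4 ms


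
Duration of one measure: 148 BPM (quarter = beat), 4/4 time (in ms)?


Let's work it out.
Quarter-note beat duration = 60000 / 148 ms
Beats per measure (4/4) = 4
One measure = 4 × 60000 / 148 = 240000 / 148 ms
= 1621.6 ms


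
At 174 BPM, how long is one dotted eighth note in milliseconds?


One quarter-note beat = 60000 / BPM = 60000 / 174 ms
Dotted eighth note = 3/4 × quarter note
Duration = 3/4 × 60000 / 174 = 45000 / 174
= 258.6 ms


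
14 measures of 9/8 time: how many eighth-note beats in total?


Working:
Time signature 9/8: the bottom number 8 means the eighth note gets one count
The top number 9 means 9 eighth-note beats per measure
Total = 9 × 14 measures
= 126 eighth-note beats


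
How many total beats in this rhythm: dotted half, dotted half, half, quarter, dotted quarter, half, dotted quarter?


Beat values:
  dotted half = 3 beats
  dotted half = 3 beats
  half = 2 beats
  quarter = 1 beat
  dotted quarter = 1.5 beats
  half = 2 beats
  dotted quarter = 1.5 beats
Sum = 3 + 3 + 2 + 1 + 1.5 + 2 + 1.5
= 14 beats


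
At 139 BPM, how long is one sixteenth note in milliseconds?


Reasoning:
One quarter-note beat = 60000 / BPM = 60000 / 139 ms
Sixteenth note = 1/4 × quarter note
Duration = 1/4 × 60000 / 139 = 15000 / 139
= 107.9 ms


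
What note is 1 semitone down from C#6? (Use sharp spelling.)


Reasoning:
C#6: chromatic position 1 in octave 6 → absolute = 6×12 + 1 = 73
Transpose down 1: 73 - 1 = 72
72 = 6×12 + 0 → C in octave 6
Result = C6


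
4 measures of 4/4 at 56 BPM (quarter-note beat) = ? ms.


Let's work it out.
Quarter-note beat duration = 60000 / 56 ms
Beats per measure (4/4) = 4
One measure = 4 × 60000 / 56 = 240000 / 56 ms
4 measures = 4 × 240000 / 56 = 960000 / 56
= 17142.9 ms


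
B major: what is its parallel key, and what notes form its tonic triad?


Let's work it out.
Parallel keys share the same tonic but differ in mode
B major → parallel is B minor
Tonic triad of B minor = B D F#
= B minor; triad = B D F#


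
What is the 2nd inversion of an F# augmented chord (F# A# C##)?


Root position: F# A# C##
2nd inversion: move root and 3rd up an octave
Bass note: C##
Notes (bottom to top) = C## F# A#


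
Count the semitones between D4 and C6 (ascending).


Step by step:
Absolute semitone position = octave×12 + chromatic position
D4: 4×12 + 2 = 50
C6: 6×12 + 0 = 72
Difference = 72 - 50 = 22
= 22 semitones
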